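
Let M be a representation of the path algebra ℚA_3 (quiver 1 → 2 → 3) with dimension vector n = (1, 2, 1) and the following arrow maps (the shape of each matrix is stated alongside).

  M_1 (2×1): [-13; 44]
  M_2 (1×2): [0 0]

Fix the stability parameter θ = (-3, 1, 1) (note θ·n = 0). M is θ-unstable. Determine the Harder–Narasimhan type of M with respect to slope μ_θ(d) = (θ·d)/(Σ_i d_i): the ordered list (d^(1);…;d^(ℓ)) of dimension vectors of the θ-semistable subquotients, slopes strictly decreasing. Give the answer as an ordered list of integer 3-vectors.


Interval decomposition of M: I[1,2], I[2,2], I[3,3].
HN type (ℓ=2): μ^(1)=1; μ^(2)=-3

((0, 2, 1); (1, 0, 0))


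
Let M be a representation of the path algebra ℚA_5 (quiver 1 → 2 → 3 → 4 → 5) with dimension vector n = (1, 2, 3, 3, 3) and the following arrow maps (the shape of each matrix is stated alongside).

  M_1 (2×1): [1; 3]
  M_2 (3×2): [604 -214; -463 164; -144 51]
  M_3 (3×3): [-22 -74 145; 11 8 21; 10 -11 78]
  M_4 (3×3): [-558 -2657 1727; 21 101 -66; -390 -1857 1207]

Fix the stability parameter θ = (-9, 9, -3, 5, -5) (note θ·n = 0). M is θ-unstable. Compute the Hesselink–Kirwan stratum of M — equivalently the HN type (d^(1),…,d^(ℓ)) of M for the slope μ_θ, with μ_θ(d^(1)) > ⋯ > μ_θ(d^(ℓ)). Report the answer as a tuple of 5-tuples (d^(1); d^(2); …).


Via rank(M_{q-1}∘⋯∘M_p): M ≅ I[1,4], I[2,5], I[3,5], I[5,5].
μ_θ-semistable layers: μ^(1)=5; μ^(2)=3; μ^(3)=3/2; μ^(4)=0; μ^(5)=-3; μ^(6)=-5; μ^(7)=-9

((0, 0, 0, 1, 0); (0, 1, 1, 0, 0); (0, 1, 1, 1, 1); (0, 0, 0, 1, 1); (0, 0, 1, 0, 0); (0, 0, 0, 0, 1); (1, 0, 0, 0, 0))


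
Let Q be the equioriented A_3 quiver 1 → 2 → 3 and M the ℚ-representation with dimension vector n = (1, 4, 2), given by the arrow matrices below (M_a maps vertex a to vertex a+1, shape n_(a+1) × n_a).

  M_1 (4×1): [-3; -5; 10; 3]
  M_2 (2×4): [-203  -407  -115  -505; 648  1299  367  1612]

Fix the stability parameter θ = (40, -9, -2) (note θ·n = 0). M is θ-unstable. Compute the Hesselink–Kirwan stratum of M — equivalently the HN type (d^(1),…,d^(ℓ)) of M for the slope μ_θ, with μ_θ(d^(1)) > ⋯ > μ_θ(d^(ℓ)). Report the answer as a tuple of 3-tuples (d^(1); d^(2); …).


Barcode: M ≅ I[1,3], I[2,2]^2, I[2,3]. HN layers by μ_θ (3 steps, strictly decreasing):
  μ^(1)=29/3; μ^(2)=-2; μ^(3)=-9

((1, 1, 1); (0, 0, 1); (0, 3, 0))


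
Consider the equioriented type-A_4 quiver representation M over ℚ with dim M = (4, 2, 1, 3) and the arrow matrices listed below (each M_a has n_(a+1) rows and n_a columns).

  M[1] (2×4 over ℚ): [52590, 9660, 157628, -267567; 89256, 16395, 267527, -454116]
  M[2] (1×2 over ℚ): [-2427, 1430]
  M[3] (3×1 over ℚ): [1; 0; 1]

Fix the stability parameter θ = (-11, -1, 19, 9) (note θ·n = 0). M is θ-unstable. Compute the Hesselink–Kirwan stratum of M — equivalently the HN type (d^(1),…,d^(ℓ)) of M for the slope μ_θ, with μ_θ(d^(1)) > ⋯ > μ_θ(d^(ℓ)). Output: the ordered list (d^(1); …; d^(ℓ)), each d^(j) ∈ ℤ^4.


Via rank(M_{q-1}∘⋯∘M_p): M ≅ I[1,1]^2, I[1,2], I[1,4], I[4,4]^2.
μ_θ-semistable layers: μ^(1)=14; μ^(2)=9; μ^(3)=-1; μ^(4)=-11

((0, 0, 1, 1); (0, 0, 0, 2); (0, 2, 0, 0); (4, 0, 0, 0))


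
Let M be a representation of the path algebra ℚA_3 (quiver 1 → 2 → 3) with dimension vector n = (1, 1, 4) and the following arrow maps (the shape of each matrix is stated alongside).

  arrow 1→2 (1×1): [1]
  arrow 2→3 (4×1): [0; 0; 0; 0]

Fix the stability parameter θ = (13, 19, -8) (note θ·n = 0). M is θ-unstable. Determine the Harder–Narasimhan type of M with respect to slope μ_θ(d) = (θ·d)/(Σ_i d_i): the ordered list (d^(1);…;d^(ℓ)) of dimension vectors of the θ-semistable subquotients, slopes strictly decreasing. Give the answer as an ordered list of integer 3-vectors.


Via rank(M_{q-1}∘⋯∘M_p): M ≅ I[1,2], I[3,3]^4.
μ_θ-semistable layers: μ^(1)=19; μ^(2)=13; μ^(3)=-8

((0, 1, 0); (1, 0, 0); (0, 0, 4))


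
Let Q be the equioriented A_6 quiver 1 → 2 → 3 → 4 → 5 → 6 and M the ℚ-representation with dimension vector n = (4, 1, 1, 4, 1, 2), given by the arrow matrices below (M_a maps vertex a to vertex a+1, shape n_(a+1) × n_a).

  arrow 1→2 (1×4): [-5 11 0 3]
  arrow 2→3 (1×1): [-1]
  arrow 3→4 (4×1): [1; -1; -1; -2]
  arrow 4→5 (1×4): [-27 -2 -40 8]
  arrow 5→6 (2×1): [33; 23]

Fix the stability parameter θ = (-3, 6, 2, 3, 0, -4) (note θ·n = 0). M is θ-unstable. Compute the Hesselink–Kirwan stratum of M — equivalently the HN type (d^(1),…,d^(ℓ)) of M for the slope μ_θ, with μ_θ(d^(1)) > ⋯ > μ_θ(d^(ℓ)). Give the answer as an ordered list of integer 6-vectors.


Via rank(M_{q-1}∘⋯∘M_p): M ≅ I[1,1]^3, I[1,6], I[4,4]^3, I[6,6].
μ_θ-semistable layers: μ^(1)=3; μ^(2)=7/5; μ^(3)=-3; μ^(4)=-4

((0, 0, 0, 3, 0, 0); (0, 1, 1, 1, 1, 1); (4, 0, 0, 0, 0, 0); (0, 0, 0, 0, 0, 1))


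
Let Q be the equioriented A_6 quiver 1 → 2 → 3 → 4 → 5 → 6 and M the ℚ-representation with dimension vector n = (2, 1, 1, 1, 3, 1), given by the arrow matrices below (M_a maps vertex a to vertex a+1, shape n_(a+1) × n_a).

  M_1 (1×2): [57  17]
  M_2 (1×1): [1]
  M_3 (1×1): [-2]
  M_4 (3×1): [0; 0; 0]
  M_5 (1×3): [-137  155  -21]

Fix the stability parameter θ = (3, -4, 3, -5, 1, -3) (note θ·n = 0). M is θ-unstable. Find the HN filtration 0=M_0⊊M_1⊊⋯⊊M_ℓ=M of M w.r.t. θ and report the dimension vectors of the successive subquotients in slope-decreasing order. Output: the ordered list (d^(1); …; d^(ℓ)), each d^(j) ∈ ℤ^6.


Barcode: M ≅ I[1,1], I[1,4], I[5,5]^2, I[5,6]. HN layers by μ_θ (4 steps, strictly decreasing):
  μ^(1)=3; μ^(2)=1; μ^(3)=-3/4; μ^(4)=-1

((1, 0, 0, 0, 0, 0); (0, 0, 0, 0, 2, 0); (1, 1, 1, 1, 0, 0); (0, 0, 0, 0, 1, 1))


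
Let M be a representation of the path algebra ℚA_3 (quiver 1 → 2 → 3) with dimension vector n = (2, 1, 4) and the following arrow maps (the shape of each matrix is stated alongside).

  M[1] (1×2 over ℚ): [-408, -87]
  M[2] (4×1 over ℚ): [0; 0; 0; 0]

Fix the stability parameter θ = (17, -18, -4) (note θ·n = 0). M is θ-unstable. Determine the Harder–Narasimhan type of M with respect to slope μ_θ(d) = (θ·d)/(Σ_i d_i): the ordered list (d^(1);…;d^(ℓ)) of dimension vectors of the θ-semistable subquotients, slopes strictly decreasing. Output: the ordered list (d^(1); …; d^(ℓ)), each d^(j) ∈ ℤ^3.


Barcode: M ≅ I[1,1], I[1,2], I[3,3]^4. HN layers by μ_θ (3 steps, strictly decreasing):
  μ^(1)=17; μ^(2)=-1/2; μ^(3)=-4

((1, 0, 0); (1, 1, 0); (0, 0, 4))


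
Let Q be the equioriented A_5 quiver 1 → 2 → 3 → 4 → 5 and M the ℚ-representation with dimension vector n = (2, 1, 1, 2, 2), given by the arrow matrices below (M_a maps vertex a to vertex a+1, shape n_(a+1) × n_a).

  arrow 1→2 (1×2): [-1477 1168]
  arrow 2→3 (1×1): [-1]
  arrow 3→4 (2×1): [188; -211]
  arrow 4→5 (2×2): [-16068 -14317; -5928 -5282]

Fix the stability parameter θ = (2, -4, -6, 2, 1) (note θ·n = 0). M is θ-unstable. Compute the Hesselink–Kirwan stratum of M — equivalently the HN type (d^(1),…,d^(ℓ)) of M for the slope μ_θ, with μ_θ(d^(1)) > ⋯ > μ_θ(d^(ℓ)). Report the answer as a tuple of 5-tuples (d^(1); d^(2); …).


Via rank(M_{q-1}∘⋯∘M_p): M ≅ I[1,1], I[1,5], I[4,4], I[5,5].
μ_θ-semistable layers: μ^(1)=2; μ^(2)=3/2; μ^(3)=1; μ^(4)=-8/3

((1, 0, 0, 1, 0); (0, 0, 0, 1, 1); (0, 0, 0, 0, 1); (1, 1, 1, 0, 0))


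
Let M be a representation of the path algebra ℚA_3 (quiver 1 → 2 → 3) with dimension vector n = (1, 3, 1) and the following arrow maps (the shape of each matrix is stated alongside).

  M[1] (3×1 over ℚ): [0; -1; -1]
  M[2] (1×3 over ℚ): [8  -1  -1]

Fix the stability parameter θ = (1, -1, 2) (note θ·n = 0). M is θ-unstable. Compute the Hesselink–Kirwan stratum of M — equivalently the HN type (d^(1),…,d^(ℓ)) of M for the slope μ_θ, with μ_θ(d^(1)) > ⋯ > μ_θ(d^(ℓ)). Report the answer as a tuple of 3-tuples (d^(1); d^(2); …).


Via rank(M_{q-1}∘⋯∘M_p): M ≅ I[1,3], I[2,2]^2.
μ_θ-semistable layers: μ^(1)=2; μ^(2)=0; μ^(3)=-1

((0, 0, 1); (1, 1, 0); (0, 2, 0))


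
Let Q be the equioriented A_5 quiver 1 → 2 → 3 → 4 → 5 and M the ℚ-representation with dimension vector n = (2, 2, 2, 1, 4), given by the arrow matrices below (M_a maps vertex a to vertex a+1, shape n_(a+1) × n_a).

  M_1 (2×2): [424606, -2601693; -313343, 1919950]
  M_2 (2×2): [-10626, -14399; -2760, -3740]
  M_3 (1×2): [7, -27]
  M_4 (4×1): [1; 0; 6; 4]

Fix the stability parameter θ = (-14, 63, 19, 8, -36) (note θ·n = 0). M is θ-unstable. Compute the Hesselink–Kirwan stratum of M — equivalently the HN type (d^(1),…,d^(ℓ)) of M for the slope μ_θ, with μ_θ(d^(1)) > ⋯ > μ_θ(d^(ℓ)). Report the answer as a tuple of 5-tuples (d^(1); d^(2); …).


Barcode: M ≅ I[1,2], I[1,5], I[3,3], I[5,5]^3. HN layers by μ_θ (5 steps, strictly decreasing):
  μ^(1)=63; μ^(2)=19; μ^(3)=27/2; μ^(4)=-14; μ^(5)=-36

((0, 1, 0, 0, 0); (0, 0, 1, 0, 0); (0, 1, 1, 1, 1); (2, 0, 0, 0, 0); (0, 0, 0, 0, 3))


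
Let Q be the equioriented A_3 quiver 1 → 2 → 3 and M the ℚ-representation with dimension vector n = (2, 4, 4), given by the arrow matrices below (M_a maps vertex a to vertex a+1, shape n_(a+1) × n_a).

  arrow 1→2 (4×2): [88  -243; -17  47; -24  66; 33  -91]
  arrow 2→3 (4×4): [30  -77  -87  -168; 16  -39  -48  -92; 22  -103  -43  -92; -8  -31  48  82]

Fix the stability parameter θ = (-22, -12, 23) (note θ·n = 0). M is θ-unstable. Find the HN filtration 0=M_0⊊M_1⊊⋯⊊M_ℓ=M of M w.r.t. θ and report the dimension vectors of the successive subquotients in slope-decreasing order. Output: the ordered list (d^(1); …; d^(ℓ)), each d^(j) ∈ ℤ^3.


Interval decomposition of M: I[1,2], I[1,3], I[2,3]^2, I[3,3].
HN type (ℓ=3): μ^(1)=23; μ^(2)=-12; μ^(3)=-22

((0, 0, 4); (0, 4, 0); (2, 0, 0))


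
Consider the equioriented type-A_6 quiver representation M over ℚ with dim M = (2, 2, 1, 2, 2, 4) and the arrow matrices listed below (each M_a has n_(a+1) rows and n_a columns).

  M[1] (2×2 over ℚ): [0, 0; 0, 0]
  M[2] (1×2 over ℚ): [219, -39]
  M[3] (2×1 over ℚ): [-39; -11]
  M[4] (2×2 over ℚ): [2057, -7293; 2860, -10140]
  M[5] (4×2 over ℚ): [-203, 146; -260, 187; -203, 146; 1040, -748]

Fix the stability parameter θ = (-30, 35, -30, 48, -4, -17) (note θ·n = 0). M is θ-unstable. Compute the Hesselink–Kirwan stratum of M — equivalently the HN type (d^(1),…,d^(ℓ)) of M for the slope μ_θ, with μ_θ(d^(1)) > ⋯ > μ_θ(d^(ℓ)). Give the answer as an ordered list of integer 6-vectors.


Barcode: M ≅ I[1,1]^2, I[2,2], I[2,4], I[4,6], I[5,6], I[6,6]^2. HN layers by μ_θ (7 steps, strictly decreasing):
  μ^(1)=48; μ^(2)=35; μ^(3)=9; μ^(4)=5/2; μ^(5)=-21/2; μ^(6)=-17; μ^(7)=-30

((0, 0, 0, 1, 0, 0); (0, 1, 0, 0, 0, 0); (0, 0, 0, 1, 1, 1); (0, 1, 1, 0, 0, 0); (0, 0, 0, 0, 1, 1); (0, 0, 0, 0, 0, 2); (2, 0, 0, 0, 0, 0))


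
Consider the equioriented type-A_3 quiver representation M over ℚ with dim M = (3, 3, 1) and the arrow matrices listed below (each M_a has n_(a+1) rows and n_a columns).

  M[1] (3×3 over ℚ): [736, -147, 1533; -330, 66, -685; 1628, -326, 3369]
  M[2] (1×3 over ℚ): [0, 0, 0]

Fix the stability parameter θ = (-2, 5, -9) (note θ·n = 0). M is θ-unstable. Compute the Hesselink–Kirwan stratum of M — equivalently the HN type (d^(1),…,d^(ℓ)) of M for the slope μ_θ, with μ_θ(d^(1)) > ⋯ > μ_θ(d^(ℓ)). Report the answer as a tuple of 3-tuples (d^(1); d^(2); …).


Via rank(M_{q-1}∘⋯∘M_p): M ≅ I[1,2]^3, I[3,3].
μ_θ-semistable layers: μ^(1)=5; μ^(2)=-2; μ^(3)=-9

((0, 3, 0); (3, 0, 0); (0, 0, 1))


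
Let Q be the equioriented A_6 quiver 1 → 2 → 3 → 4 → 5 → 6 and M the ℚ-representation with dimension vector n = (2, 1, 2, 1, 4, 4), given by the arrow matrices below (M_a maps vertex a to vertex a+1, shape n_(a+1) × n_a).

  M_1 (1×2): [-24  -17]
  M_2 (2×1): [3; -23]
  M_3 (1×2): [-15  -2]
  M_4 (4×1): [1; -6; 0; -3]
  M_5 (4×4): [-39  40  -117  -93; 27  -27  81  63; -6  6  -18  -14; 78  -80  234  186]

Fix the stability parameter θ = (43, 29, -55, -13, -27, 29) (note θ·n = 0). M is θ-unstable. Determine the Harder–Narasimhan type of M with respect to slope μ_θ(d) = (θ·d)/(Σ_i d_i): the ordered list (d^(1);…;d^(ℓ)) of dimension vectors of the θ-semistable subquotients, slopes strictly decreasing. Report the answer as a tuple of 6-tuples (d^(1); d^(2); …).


Via rank(M_{q-1}∘⋯∘M_p): M ≅ I[1,1], I[1,5], I[3,3], I[5,5], I[5,6]^2, I[6,6]^2.
μ_θ-semistable layers: μ^(1)=43; μ^(2)=29; μ^(3)=-23/5; μ^(4)=-27; μ^(5)=-55

((1, 0, 0, 0, 0, 0); (0, 0, 0, 0, 0, 4); (1, 1, 1, 1, 1, 0); (0, 0, 0, 0, 3, 0); (0, 0, 1, 0, 0, 0))


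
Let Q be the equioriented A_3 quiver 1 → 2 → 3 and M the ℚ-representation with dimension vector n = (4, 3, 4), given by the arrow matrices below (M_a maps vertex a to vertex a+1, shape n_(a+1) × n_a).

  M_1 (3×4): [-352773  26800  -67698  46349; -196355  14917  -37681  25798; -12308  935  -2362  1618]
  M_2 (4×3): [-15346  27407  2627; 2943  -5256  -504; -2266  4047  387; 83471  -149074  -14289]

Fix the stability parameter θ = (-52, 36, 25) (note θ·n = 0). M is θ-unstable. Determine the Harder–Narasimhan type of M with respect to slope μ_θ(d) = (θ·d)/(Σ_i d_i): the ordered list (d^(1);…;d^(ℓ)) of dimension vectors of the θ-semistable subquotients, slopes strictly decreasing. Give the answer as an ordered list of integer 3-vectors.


Interval decomposition of M: I[1,1], I[1,3]^3, I[3,3].
HN type (ℓ=3): μ^(1)=61/2; μ^(2)=25; μ^(3)=-52

((0, 3, 3); (0, 0, 1); (4, 0, 0))


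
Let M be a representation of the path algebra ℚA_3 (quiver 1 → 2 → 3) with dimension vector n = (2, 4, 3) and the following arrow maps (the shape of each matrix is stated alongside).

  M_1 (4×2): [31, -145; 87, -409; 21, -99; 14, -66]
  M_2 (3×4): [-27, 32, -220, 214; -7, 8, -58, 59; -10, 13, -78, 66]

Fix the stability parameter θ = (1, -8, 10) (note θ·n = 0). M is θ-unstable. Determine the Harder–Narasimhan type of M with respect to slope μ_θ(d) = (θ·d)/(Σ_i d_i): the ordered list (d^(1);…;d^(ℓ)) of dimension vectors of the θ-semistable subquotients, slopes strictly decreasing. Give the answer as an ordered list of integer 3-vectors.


Barcode: M ≅ I[1,3]^2, I[2,2], I[2,3]. HN layers by μ_θ (3 steps, strictly decreasing):
  μ^(1)=10; μ^(2)=-7/2; μ^(3)=-8

((0, 0, 3); (2, 2, 0); (0, 2, 0))


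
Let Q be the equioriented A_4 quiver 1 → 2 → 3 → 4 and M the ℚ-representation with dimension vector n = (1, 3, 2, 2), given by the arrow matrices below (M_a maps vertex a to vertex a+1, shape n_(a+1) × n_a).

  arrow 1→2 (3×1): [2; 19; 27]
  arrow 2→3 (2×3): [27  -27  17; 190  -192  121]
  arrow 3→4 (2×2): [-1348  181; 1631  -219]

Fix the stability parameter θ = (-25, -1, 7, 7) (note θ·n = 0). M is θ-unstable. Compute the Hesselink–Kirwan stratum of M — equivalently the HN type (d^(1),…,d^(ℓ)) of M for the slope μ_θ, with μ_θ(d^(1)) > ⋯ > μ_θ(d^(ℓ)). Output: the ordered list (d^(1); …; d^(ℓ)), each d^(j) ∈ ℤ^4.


Interval decomposition of M: I[1,4], I[2,2], I[2,4].
HN type (ℓ=3): μ^(1)=7; μ^(2)=-1; μ^(3)=-25

((0, 0, 2, 2); (0, 3, 0, 0); (1, 0, 0, 0))


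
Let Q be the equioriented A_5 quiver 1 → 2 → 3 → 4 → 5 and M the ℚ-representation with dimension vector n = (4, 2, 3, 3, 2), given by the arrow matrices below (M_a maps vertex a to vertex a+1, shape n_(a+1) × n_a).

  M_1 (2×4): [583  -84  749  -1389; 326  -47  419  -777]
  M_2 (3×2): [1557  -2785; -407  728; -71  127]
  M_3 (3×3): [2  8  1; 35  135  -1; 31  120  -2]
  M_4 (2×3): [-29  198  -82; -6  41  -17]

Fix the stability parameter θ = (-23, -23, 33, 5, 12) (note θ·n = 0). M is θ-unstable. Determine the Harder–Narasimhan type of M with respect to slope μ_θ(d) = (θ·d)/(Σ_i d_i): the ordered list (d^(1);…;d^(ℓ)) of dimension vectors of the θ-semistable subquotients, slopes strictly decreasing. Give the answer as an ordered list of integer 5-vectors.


Interval decomposition of M: I[1,1]^2, I[1,5]^2, I[3,4].
HN type (ℓ=3): μ^(1)=19; μ^(2)=50/3; μ^(3)=-23

((0, 0, 1, 1, 0); (0, 0, 2, 2, 2); (4, 2, 0, 0, 0))


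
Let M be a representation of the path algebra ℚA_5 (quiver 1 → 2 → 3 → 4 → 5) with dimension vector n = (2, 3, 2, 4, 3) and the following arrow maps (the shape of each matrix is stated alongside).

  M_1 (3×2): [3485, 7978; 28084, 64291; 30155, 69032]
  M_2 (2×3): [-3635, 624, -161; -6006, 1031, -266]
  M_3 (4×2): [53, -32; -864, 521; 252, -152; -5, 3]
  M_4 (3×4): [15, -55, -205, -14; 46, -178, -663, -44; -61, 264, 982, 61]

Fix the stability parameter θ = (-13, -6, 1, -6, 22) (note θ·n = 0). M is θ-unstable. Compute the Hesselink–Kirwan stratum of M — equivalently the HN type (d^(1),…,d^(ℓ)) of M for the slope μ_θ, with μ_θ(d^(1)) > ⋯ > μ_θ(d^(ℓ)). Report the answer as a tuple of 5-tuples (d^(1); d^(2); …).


Barcode: M ≅ I[1,5]^2, I[2,2], I[4,4], I[4,5]. HN layers by μ_θ (4 steps, strictly decreasing):
  μ^(1)=22; μ^(2)=-5/2; μ^(3)=-6; μ^(4)=-13

((0, 0, 0, 0, 3); (0, 0, 2, 2, 0); (0, 3, 0, 2, 0); (2, 0, 0, 0, 0))


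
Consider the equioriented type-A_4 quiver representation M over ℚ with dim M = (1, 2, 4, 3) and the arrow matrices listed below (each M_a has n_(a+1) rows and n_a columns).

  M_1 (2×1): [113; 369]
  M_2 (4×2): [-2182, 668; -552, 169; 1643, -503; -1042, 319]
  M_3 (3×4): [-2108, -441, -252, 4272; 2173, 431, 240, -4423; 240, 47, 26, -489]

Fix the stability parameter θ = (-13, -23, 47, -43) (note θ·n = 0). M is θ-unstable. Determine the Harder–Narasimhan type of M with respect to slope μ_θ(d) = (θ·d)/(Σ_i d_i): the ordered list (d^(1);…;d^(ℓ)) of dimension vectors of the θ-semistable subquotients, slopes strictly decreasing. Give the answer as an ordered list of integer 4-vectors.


Interval decomposition of M: I[1,4], I[2,3], I[3,4]^2.
HN type (ℓ=4): μ^(1)=47; μ^(2)=2; μ^(3)=-18; μ^(4)=-23

((0, 0, 1, 0); (0, 0, 3, 3); (1, 1, 0, 0); (0, 1, 0, 0))


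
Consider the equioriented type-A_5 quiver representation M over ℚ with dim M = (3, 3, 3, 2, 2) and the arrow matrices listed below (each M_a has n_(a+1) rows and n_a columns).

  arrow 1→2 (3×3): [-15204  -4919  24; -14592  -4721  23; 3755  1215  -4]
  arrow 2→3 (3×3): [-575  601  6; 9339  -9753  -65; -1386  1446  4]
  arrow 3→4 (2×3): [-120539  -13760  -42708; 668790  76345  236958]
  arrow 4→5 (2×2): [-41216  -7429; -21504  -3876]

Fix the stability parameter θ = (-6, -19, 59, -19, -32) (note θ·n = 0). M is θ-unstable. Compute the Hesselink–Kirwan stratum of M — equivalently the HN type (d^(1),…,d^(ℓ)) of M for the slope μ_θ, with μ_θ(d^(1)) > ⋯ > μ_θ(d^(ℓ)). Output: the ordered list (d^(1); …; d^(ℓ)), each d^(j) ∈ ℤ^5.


Via rank(M_{q-1}∘⋯∘M_p): M ≅ I[1,2], I[1,4], I[1,5], I[3,3], I[5,5].
μ_θ-semistable layers: μ^(1)=59; μ^(2)=20; μ^(3)=8/3; μ^(4)=-25/2; μ^(5)=-32

((0, 0, 1, 0, 0); (0, 0, 1, 1, 0); (0, 0, 1, 1, 1); (3, 3, 0, 0, 0); (0, 0, 0, 0, 1))


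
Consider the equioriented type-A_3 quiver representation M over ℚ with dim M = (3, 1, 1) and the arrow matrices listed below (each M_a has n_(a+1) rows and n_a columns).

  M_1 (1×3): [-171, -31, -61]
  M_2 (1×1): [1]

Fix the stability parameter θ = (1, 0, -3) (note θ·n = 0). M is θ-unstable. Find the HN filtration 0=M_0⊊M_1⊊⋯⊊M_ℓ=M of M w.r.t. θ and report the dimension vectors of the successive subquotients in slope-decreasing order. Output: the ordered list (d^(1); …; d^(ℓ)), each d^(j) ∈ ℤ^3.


Barcode: M ≅ I[1,1]^2, I[1,3]. HN layers by μ_θ (2 steps, strictly decreasing):
  μ^(1)=1; μ^(2)=-2/3

((2, 0, 0); (1, 1, 1))


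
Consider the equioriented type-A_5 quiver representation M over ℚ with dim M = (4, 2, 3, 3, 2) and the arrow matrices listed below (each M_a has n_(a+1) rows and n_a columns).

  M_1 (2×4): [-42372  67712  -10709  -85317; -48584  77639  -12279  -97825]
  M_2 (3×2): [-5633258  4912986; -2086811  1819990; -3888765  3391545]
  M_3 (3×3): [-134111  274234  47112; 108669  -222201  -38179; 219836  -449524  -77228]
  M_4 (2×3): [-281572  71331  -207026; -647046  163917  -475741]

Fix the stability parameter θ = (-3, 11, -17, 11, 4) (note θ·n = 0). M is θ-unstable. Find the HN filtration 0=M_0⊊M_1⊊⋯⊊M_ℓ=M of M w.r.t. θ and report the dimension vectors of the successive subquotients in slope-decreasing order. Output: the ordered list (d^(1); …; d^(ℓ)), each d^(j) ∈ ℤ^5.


Interval decomposition of M: I[1,1]^2, I[1,3], I[1,5], I[3,5], I[4,4].
HN type (ℓ=4): μ^(1)=11; μ^(2)=15/2; μ^(3)=-3; μ^(4)=-17

((0, 0, 0, 1, 0); (0, 0, 0, 2, 2); (4, 2, 2, 0, 0); (0, 0, 1, 0, 0))


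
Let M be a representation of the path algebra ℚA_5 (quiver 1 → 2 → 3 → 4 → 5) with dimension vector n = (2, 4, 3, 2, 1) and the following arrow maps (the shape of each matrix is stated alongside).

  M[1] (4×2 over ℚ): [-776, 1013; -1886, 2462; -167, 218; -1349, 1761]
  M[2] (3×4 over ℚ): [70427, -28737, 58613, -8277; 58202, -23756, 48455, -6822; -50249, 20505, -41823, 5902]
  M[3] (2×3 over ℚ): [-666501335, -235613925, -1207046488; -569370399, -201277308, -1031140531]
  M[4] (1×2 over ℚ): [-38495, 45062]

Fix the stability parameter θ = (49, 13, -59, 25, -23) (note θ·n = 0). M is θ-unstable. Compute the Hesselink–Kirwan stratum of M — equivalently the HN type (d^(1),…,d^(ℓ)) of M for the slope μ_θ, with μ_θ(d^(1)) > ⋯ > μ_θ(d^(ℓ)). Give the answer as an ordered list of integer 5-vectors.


Via rank(M_{q-1}∘⋯∘M_p): M ≅ I[1,4], I[1,5], I[2,2], I[2,3].
μ_θ-semistable layers: μ^(1)=25; μ^(2)=13; μ^(3)=1; μ^(4)=-23

((0, 0, 0, 1, 0); (0, 1, 0, 0, 0); (2, 2, 2, 1, 1); (0, 1, 1, 0, 0))


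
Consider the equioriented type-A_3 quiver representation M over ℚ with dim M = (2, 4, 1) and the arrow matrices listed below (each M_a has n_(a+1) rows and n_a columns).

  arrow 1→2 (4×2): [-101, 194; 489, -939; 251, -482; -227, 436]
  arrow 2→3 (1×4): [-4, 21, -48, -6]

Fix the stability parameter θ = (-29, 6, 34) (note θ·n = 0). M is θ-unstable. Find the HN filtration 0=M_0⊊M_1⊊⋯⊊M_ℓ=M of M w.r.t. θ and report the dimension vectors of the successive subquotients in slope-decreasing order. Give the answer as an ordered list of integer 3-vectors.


Interval decomposition of M: I[1,2], I[1,3], I[2,2]^2.
HN type (ℓ=3): μ^(1)=34; μ^(2)=6; μ^(3)=-29

((0, 0, 1); (0, 4, 0); (2, 0, 0))


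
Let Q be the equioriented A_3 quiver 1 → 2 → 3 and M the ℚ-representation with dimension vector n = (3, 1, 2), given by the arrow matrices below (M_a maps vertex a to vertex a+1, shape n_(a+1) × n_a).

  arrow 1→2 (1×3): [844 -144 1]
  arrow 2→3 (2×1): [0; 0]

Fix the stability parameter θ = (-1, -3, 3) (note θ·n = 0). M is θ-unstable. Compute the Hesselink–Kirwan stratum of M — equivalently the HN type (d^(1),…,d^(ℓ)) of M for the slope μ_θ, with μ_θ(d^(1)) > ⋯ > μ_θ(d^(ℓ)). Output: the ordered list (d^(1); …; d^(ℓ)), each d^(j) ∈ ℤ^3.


Interval decomposition of M: I[1,1]^2, I[1,2], I[3,3]^2.
HN type (ℓ=3): μ^(1)=3; μ^(2)=-1; μ^(3)=-2

((0, 0, 2); (2, 0, 0); (1, 1, 0))


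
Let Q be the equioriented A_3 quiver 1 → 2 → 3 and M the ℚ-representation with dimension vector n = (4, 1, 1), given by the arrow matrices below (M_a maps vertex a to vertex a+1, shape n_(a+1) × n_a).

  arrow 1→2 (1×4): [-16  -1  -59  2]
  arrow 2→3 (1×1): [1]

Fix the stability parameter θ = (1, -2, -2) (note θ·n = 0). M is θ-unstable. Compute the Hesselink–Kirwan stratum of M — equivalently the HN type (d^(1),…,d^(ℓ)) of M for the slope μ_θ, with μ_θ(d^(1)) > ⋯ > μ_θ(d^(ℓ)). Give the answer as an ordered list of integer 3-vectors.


Interval decomposition of M: I[1,1]^3, I[1,3].
HN type (ℓ=2): μ^(1)=1; μ^(2)=-1

((3, 0, 0); (1, 1, 1))


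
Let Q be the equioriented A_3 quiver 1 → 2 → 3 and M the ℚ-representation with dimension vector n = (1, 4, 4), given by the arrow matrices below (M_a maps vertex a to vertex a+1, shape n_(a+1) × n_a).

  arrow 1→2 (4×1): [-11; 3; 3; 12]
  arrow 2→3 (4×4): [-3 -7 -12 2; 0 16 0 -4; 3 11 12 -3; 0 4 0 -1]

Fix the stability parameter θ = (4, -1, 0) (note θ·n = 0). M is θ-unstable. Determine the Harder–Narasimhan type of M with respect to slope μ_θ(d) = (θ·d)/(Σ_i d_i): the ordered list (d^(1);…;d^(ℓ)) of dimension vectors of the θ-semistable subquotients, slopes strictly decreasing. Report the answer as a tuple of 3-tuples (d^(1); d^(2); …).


Interval decomposition of M: I[1,2], I[2,2], I[2,3]^2, I[3,3]^2.
HN type (ℓ=3): μ^(1)=3/2; μ^(2)=0; μ^(3)=-1

((1, 1, 0); (0, 0, 4); (0, 3, 0))


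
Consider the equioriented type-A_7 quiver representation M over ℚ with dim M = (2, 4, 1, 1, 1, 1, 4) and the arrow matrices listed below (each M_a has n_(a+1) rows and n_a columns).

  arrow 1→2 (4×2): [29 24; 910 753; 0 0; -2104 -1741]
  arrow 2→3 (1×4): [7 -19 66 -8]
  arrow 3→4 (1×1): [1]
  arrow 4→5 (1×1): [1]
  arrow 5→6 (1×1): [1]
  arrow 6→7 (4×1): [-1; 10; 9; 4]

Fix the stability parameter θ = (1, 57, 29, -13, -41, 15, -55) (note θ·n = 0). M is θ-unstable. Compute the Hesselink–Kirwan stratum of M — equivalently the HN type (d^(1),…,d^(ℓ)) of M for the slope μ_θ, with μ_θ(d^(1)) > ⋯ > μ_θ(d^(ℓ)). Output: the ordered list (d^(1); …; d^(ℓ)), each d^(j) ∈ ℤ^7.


Interval decomposition of M: I[1,2], I[1,7], I[2,2]^2, I[7,7]^3.
HN type (ℓ=4): μ^(1)=57; μ^(2)=1; μ^(3)=-1; μ^(4)=-55

((0, 3, 0, 0, 0, 0, 0); (1, 0, 0, 0, 0, 0, 0); (1, 1, 1, 1, 1, 1, 1); (0, 0, 0, 0, 0, 0, 3))


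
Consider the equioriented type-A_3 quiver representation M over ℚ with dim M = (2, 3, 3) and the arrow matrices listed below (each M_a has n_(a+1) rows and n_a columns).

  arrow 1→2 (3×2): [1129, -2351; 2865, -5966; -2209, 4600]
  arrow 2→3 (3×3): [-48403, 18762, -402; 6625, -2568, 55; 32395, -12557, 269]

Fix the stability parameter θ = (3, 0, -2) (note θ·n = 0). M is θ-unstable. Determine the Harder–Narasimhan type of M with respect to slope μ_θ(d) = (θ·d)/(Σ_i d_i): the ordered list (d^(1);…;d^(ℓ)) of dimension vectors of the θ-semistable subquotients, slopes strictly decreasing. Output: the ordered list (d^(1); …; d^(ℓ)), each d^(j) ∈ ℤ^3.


Barcode: M ≅ I[1,3]^2, I[2,3]. HN layers by μ_θ (2 steps, strictly decreasing):
  μ^(1)=1/3; μ^(2)=-1

((2, 2, 2); (0, 1, 1))


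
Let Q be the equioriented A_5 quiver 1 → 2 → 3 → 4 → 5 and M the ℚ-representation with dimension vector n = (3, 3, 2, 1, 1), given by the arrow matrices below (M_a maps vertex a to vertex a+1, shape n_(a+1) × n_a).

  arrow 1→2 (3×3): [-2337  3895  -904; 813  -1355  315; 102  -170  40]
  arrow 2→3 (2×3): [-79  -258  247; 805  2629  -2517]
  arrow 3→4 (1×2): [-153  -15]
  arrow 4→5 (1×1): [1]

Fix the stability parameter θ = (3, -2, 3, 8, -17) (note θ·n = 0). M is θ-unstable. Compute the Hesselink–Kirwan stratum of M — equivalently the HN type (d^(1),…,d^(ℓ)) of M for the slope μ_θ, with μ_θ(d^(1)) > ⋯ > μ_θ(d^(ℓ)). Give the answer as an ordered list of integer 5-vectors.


Interval decomposition of M: I[1,1], I[1,3], I[1,5], I[2,2].
HN type (ℓ=4): μ^(1)=3; μ^(2)=1/2; μ^(3)=-1; μ^(4)=-2

((1, 0, 1, 0, 0); (1, 1, 0, 0, 0); (1, 1, 1, 1, 1); (0, 1, 0, 0, 0))


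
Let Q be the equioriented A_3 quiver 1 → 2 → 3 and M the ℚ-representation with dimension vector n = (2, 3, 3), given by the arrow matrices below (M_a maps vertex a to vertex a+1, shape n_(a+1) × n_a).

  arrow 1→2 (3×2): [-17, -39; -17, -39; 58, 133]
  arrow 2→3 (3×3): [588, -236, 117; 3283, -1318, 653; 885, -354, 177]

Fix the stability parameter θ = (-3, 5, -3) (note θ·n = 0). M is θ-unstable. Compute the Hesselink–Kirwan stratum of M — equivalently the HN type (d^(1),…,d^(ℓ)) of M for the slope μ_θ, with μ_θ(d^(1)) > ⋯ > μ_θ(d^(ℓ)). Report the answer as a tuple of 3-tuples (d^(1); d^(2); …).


Interval decomposition of M: I[1,3]^2, I[2,2], I[3,3].
HN type (ℓ=3): μ^(1)=5; μ^(2)=1; μ^(3)=-3

((0, 1, 0); (0, 2, 2); (2, 0, 1))


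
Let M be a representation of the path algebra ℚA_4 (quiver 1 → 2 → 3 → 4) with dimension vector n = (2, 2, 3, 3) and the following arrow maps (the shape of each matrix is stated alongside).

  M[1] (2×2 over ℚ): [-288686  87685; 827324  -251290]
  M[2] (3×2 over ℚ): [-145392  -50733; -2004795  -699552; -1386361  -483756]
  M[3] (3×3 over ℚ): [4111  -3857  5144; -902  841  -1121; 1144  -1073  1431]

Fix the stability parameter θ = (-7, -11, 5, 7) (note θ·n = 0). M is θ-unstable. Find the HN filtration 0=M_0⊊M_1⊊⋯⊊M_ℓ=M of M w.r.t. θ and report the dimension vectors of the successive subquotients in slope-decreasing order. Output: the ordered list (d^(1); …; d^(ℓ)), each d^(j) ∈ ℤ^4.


Via rank(M_{q-1}∘⋯∘M_p): M ≅ I[1,1], I[1,4], I[2,3], I[3,4], I[4,4].
μ_θ-semistable layers: μ^(1)=7; μ^(2)=5; μ^(3)=-7; μ^(4)=-9; μ^(5)=-11

((0, 0, 0, 3); (0, 0, 3, 0); (1, 0, 0, 0); (1, 1, 0, 0); (0, 1, 0, 0))


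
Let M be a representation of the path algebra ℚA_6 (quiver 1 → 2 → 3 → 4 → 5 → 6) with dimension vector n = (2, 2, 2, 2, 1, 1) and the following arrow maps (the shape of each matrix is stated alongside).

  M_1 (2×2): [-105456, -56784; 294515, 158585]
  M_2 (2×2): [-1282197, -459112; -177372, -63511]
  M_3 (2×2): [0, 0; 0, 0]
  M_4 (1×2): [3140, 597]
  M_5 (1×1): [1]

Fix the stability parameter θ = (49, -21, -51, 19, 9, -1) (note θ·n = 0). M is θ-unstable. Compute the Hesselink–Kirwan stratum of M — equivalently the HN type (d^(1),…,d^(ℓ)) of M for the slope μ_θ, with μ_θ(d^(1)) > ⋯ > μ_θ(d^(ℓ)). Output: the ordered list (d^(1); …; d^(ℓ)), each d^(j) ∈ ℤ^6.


Barcode: M ≅ I[1,1], I[1,3], I[2,3], I[4,4], I[4,6]. HN layers by μ_θ (5 steps, strictly decreasing):
  μ^(1)=49; μ^(2)=19; μ^(3)=9; μ^(4)=-23/3; μ^(5)=-36

((1, 0, 0, 0, 0, 0); (0, 0, 0, 1, 0, 0); (0, 0, 0, 1, 1, 1); (1, 1, 1, 0, 0, 0); (0, 1, 1, 0, 0, 0))


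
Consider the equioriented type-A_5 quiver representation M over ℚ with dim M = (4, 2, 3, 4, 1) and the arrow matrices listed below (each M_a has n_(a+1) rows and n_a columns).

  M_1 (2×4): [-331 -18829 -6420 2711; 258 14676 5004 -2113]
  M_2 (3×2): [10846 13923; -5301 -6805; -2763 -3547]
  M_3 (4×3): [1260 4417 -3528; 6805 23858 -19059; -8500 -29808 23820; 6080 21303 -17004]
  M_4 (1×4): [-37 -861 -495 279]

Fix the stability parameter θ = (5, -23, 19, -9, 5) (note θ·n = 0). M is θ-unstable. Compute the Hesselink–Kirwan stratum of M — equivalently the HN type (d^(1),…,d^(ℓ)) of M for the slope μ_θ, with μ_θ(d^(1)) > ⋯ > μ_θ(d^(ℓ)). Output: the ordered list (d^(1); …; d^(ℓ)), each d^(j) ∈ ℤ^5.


Barcode: M ≅ I[1,1]^2, I[1,4], I[1,5], I[3,3], I[4,4]^2. HN layers by μ_θ (3 steps, strictly decreasing):
  μ^(1)=19; μ^(2)=5; μ^(3)=-9

((0, 0, 1, 0, 0); (2, 0, 2, 2, 1); (2, 2, 0, 2, 0))


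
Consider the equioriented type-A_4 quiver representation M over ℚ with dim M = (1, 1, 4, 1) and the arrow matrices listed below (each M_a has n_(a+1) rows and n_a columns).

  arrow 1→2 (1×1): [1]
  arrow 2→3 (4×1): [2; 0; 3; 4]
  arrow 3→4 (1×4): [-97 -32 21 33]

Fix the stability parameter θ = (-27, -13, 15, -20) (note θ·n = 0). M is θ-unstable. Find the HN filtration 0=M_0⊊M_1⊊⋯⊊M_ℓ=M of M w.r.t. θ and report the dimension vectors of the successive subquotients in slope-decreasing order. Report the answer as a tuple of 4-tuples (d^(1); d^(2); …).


Barcode: M ≅ I[1,4], I[3,3]^3. HN layers by μ_θ (4 steps, strictly decreasing):
  μ^(1)=15; μ^(2)=-5/2; μ^(3)=-13; μ^(4)=-27

((0, 0, 3, 0); (0, 0, 1, 1); (0, 1, 0, 0); (1, 0, 0, 0))


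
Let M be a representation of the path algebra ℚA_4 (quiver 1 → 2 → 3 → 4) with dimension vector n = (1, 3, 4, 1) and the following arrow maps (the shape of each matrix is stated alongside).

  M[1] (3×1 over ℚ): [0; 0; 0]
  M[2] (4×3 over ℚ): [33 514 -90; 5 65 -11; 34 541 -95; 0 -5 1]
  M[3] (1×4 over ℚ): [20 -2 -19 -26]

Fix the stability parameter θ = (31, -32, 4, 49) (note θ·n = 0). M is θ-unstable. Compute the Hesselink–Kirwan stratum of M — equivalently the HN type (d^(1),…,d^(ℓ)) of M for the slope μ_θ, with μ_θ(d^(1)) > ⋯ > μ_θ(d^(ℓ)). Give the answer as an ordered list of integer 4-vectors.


Via rank(M_{q-1}∘⋯∘M_p): M ≅ I[1,1], I[2,3]^2, I[2,4], I[3,3].
μ_θ-semistable layers: μ^(1)=49; μ^(2)=31; μ^(3)=4; μ^(4)=-32

((0, 0, 0, 1); (1, 0, 0, 0); (0, 0, 4, 0); (0, 3, 0, 0))


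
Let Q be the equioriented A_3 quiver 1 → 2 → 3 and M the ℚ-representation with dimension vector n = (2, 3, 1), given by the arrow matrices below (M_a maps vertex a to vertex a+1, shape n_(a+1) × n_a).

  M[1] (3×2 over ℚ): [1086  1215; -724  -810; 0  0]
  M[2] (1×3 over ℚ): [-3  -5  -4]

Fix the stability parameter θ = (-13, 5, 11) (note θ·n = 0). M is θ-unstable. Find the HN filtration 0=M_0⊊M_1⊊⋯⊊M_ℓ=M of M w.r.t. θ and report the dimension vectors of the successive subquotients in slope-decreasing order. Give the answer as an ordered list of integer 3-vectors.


Interval decomposition of M: I[1,1], I[1,3], I[2,2]^2.
HN type (ℓ=3): μ^(1)=11; μ^(2)=5; μ^(3)=-13

((0, 0, 1); (0, 3, 0); (2, 0, 0))


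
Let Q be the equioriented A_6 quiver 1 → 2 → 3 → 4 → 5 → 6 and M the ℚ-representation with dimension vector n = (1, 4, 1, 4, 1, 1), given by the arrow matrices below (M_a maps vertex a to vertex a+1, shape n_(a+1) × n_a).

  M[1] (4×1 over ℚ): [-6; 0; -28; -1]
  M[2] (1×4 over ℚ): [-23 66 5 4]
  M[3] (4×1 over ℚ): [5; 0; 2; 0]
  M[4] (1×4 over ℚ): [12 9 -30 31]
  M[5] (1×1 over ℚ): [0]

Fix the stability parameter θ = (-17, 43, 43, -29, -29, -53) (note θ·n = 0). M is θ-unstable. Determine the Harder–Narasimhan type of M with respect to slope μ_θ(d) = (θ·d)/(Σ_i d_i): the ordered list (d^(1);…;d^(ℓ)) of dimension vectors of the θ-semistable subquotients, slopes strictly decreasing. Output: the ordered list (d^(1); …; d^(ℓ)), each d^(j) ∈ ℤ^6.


Interval decomposition of M: I[1,4], I[2,2]^3, I[4,4]^2, I[4,5], I[6,6].
HN type (ℓ=5): μ^(1)=43; μ^(2)=19; μ^(3)=-17; μ^(4)=-29; μ^(5)=-53

((0, 3, 0, 0, 0, 0); (0, 1, 1, 1, 0, 0); (1, 0, 0, 0, 0, 0); (0, 0, 0, 3, 1, 0); (0, 0, 0, 0, 0, 1))


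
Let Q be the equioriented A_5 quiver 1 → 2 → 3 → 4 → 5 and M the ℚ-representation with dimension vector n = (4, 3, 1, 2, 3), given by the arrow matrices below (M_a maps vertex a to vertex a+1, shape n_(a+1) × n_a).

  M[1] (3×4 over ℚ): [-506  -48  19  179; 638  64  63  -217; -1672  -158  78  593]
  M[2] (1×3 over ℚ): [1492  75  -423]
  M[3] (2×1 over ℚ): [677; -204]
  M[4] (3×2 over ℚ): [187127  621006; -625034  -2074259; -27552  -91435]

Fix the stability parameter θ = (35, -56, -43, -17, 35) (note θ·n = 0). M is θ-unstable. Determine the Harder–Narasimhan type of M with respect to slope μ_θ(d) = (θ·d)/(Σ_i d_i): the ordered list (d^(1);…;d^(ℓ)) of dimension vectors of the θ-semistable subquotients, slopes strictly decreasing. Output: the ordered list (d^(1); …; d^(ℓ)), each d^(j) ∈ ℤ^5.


Barcode: M ≅ I[1,1]^2, I[1,2], I[1,5], I[2,2], I[4,5], I[5,5]. HN layers by μ_θ (5 steps, strictly decreasing):
  μ^(1)=35; μ^(2)=-21/2; μ^(3)=-17; μ^(4)=-64/3; μ^(5)=-56

((2, 0, 0, 0, 3); (1, 1, 0, 0, 0); (0, 0, 0, 2, 0); (1, 1, 1, 0, 0); (0, 1, 0, 0, 0))


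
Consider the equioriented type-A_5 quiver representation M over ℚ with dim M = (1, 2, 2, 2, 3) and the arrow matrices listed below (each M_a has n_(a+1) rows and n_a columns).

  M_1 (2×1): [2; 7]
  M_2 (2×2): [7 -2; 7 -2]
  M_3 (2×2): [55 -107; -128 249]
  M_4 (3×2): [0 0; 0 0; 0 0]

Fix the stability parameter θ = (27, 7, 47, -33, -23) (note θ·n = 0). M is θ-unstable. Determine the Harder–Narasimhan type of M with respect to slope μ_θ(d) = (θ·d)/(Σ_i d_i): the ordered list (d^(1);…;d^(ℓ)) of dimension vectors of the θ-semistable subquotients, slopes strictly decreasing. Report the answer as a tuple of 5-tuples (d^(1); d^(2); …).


Interval decomposition of M: I[1,2], I[2,4], I[3,4], I[5,5]^3.
HN type (ℓ=3): μ^(1)=17; μ^(2)=7; μ^(3)=-23

((1, 1, 0, 0, 0); (0, 1, 2, 2, 0); (0, 0, 0, 0, 3))


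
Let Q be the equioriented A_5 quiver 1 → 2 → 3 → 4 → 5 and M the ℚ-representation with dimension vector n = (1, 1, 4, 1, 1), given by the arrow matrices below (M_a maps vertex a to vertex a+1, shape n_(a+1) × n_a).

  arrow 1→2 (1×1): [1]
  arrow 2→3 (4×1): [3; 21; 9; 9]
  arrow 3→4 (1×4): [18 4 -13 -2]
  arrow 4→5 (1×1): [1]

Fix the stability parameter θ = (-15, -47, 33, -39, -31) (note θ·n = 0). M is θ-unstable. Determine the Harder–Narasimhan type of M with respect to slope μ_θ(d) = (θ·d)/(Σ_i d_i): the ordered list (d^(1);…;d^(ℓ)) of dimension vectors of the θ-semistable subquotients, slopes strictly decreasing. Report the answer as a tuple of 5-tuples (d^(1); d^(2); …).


Interval decomposition of M: I[1,5], I[3,3]^3.
HN type (ℓ=3): μ^(1)=33; μ^(2)=-37/3; μ^(3)=-31

((0, 0, 3, 0, 0); (0, 0, 1, 1, 1); (1, 1, 0, 0, 0))


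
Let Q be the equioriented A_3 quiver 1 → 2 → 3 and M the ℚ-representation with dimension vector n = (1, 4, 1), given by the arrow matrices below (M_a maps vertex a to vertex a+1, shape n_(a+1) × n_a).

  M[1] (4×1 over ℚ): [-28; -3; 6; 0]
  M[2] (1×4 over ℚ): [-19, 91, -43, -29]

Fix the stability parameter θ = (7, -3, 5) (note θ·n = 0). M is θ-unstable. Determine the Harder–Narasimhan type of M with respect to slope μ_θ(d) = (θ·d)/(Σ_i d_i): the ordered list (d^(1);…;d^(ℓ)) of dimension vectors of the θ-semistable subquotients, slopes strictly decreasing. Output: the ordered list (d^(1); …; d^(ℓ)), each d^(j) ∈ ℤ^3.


Barcode: M ≅ I[1,3], I[2,2]^3. HN layers by μ_θ (3 steps, strictly decreasing):
  μ^(1)=5; μ^(2)=2; μ^(3)=-3

((0, 0, 1); (1, 1, 0); (0, 3, 0))


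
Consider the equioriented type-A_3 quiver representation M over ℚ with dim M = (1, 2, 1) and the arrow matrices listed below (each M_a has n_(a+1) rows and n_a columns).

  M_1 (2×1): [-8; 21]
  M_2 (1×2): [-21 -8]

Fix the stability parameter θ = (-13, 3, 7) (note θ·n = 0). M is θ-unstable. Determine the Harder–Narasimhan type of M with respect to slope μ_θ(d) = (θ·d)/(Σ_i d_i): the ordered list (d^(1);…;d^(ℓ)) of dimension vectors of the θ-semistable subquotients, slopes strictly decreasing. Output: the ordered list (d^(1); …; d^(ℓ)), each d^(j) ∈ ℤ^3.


Barcode: M ≅ I[1,2], I[2,3]. HN layers by μ_θ (3 steps, strictly decreasing):
  μ^(1)=7; μ^(2)=3; μ^(3)=-13

((0, 0, 1); (0, 2, 0); (1, 0, 0))


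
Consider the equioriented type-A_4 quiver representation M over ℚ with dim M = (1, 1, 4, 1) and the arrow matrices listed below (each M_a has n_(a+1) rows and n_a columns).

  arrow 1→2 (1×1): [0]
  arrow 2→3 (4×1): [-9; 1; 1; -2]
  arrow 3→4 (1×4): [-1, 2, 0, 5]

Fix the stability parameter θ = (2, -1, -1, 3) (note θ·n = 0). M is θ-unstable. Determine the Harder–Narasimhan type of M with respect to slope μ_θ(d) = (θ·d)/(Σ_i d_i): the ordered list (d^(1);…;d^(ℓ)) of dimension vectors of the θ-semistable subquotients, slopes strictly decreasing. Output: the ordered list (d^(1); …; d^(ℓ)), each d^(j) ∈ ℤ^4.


Interval decomposition of M: I[1,1], I[2,4], I[3,3]^3.
HN type (ℓ=3): μ^(1)=3; μ^(2)=2; μ^(3)=-1

((0, 0, 0, 1); (1, 0, 0, 0); (0, 1, 4, 0))


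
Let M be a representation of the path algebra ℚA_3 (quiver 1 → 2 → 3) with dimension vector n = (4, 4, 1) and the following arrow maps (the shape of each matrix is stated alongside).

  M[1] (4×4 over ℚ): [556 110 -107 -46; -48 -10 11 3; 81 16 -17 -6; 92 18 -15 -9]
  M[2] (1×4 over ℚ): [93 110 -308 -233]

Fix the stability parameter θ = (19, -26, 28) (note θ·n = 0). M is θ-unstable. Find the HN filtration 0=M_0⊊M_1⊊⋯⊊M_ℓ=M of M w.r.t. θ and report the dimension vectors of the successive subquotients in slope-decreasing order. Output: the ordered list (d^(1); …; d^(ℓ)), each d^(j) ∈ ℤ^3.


Interval decomposition of M: I[1,1], I[1,2]^2, I[1,3], I[2,2].
HN type (ℓ=4): μ^(1)=28; μ^(2)=19; μ^(3)=-7/2; μ^(4)=-26

((0, 0, 1); (1, 0, 0); (3, 3, 0); (0, 1, 0))
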